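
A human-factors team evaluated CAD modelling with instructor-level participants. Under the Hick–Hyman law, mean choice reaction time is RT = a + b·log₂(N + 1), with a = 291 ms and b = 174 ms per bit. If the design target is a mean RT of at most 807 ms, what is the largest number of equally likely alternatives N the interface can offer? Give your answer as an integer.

Set 291 + 174·log₂(N + 1) ≤ 807.
log₂(N + 1) ≤ (807 − 291) / 174 = 2.9655.
N + 1 ≤ 2^2.9655 = 7.8110.
N ≤ 6.8110, so the largest integer N is 6.

6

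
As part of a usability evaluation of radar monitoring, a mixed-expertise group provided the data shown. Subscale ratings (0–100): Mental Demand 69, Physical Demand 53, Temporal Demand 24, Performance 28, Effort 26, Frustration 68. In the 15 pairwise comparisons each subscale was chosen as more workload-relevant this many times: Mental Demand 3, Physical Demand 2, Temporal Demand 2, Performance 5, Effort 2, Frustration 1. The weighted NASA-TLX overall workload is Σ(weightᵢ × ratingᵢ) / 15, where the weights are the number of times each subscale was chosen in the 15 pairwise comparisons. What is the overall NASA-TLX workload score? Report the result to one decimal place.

41.4

The tallies are the weights (they sum to 15).
Weighted sum = 3·69 + 2·53 + 2·24 + 5·28 + 2·26 + 1·68
            = 207 + 106 + 48 + 140 + 52 + 68 = 621.
Overall workload = 621 / 15 = 41.4000 ≈ 41.4.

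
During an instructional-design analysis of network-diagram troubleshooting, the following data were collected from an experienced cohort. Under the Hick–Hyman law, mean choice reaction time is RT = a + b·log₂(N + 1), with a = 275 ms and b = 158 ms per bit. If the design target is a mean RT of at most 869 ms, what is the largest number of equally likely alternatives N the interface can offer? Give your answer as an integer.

Set 275 + 158·log₂(N + 1) ≤ 869.
log₂(N + 1) ≤ (869 − 275) / 158 = 3.7595.
N + 1 ≤ 2^3.7595 = 13.5432.
N ≤ 12.5432, so the largest integer N is 12.

12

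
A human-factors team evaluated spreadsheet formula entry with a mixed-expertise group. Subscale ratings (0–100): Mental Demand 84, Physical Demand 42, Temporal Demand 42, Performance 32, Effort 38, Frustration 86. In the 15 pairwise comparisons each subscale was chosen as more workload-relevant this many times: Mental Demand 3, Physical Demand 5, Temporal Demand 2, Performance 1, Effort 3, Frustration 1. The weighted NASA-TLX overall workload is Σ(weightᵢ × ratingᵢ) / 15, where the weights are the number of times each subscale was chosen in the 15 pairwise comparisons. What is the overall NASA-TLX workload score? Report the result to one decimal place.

The tallies are the weights (they sum to 15).
Weighted sum = 3·84 + 5·42 + 2·42 + 1·32 + 3·38 + 1·86
            = 252 + 210 + 84 + 32 + 114 + 86 = 778.
Overall workload = 778 / 15 = 51.8667 ≈ 51.9.

51.9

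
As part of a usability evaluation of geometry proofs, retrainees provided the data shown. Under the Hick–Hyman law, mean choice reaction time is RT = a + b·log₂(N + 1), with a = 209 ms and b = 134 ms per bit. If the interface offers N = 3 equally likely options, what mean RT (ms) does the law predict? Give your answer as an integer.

477

log₂(3 + 1) = log₂(4) = 2.0000.
RT = 209 + 134 × 2.0000 = 209 + 268.0000 = 477.0000 ms.
≈ 477 ms.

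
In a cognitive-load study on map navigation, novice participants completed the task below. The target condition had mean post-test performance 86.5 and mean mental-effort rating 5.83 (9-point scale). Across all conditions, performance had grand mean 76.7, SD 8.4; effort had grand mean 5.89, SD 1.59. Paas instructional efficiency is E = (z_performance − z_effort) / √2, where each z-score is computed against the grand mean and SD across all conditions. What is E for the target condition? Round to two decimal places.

z_performance = (86.5 − 76.7) / 8.4 = 9.8000 / 8.4 = 1.1667.
z_effort = (5.83 − 5.89) / 1.59 = -0.0600 / 1.59 = -0.0377.
z_P − z_E = 1.1667 − (-0.0377) = 1.2044.
E = 1.2044 / √2 = 1.2044 / 1.41421 = 0.8516 ≈ 0.85.

0.85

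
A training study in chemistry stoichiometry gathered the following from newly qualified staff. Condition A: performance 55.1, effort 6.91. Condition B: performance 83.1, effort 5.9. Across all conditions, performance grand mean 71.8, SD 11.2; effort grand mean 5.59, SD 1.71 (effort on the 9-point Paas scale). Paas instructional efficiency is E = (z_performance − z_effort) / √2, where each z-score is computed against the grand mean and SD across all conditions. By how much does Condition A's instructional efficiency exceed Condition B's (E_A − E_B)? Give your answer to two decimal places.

Condition A: z_P = (55.1 − 71.8)/11.2 = -1.4911; z_E = (6.91 − 5.59)/1.71 = 0.7719; E_A = (-1.4911 − 0.7719)/√2 = -1.6002.
Condition B: z_P = (83.1 − 71.8)/11.2 = 1.0089; z_E = (5.9 − 5.59)/1.71 = 0.1813; E_B = (1.0089 − 0.1813)/√2 = 0.5852.
E_A − E_B = -1.6002 − 0.5852 = -2.1854 ≈ -2.19.

-2.19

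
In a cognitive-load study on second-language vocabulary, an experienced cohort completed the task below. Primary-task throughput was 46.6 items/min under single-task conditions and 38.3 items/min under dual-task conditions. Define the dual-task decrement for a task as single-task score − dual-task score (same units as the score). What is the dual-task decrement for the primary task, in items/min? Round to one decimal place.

Decrement = 46.6 − 38.3 = 8.3000 items/min ≈ 8.3 items/min.

8.3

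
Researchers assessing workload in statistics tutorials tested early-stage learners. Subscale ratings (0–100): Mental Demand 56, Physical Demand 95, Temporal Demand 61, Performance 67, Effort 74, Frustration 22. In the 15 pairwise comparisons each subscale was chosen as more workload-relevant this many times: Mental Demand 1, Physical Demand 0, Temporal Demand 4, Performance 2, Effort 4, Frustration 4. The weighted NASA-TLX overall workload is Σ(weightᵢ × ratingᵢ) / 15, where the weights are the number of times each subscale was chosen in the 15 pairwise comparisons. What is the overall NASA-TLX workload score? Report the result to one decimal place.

The tallies are the weights (they sum to 15).
Weighted sum = 1·56 + 0·95 + 4·61 + 2·67 + 4·74 + 4·22
            = 56 + 0 + 244 + 134 + 296 + 88 = 818.
Overall workload = 818 / 15 = 54.5333 ≈ 54.5.

54.5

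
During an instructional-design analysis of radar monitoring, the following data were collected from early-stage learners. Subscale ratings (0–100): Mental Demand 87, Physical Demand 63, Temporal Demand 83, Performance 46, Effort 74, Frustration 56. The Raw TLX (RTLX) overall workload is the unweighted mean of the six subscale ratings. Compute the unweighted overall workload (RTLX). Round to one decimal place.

68.2

Sum of ratings = 87 + 63 + 83 + 46 + 74 + 56 = 409.
RTLX = 409 / 6 = 68.1667 ≈ 68.2.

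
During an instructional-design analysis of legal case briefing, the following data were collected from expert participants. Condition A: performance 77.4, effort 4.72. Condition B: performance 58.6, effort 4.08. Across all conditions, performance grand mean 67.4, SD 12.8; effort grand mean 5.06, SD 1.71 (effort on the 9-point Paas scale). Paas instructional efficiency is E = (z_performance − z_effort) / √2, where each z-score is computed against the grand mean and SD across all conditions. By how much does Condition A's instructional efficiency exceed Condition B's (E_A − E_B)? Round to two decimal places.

0.77

Condition A: z_P = (77.4 − 67.4)/12.8 = 0.7812; z_E = (4.72 − 5.06)/1.71 = -0.1988; E_A = (0.7812 − (-0.1988))/√2 = 0.6930.
Condition B: z_P = (58.6 − 67.4)/12.8 = -0.6875; z_E = (4.08 − 5.06)/1.71 = -0.5731; E_B = (-0.6875 − (-0.5731))/√2 = -0.0809.
E_A − E_B = 0.6930 − (-0.0809) = 0.7739 ≈ 0.77.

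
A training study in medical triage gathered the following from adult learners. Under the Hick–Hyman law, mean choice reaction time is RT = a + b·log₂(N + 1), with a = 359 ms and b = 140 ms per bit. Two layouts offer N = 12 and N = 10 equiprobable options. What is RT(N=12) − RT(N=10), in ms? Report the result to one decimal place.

33.7

RT(12) = 359 + 140·log₂(13) = 359 + 140·3.7004 = 877.0560 ms.
RT(10) = 359 + 140·log₂(11) = 359 + 140·3.4594 = 843.3160 ms.
Difference = 877.0560 − 843.3160 = 33.7400 ≈ 33.7 ms.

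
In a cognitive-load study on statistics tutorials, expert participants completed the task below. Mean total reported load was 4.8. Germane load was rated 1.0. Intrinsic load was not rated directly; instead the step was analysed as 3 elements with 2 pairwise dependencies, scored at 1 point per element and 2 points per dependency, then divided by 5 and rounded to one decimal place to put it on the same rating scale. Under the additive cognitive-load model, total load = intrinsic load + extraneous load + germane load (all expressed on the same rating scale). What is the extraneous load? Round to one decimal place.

Intrinsic (element-interactivity): (3 × 1 + 2 × 2) / 5 = 7 / 5 = 1.4000 → 1.4.
extraneous load = total − intrinsic − germane
             = 4.8 − 1.4 − 1.0 = 2.4.

2.4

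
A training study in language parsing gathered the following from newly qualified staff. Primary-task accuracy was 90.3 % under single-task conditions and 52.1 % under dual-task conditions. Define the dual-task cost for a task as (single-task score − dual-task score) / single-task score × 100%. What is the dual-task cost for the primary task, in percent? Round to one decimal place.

Cost = (90.3 − 52.1) / 90.3 × 100%
     = 38.2000 / 90.3 × 100% = 42.3034%.
≈ 42.3%.

42.3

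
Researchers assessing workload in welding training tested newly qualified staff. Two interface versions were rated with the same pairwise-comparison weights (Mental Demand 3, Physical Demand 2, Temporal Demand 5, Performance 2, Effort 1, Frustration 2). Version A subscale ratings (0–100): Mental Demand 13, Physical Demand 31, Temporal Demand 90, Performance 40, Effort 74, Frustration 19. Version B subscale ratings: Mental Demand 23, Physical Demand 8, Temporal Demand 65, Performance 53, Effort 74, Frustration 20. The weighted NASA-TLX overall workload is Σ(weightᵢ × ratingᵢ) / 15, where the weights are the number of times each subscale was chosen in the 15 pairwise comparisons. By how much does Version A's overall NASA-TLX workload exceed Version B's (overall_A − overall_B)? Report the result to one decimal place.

7.5

Version A weighted sum = 3·13 + 2·31 + 5·90 + 2·40 + 1·74 + 2·19 = 39 + 62 + 450 + 80 + 74 + 38 = 743; overall_A = 743/15 = 49.5333.
Version B weighted sum = 3·23 + 2·8 + 5·65 + 2·53 + 1·74 + 2·20 = 69 + 16 + 325 + 106 + 74 + 40 = 630; overall_B = 630/15 = 42.0000.
Difference = 49.5333 − 42.0000 = 7.5333 ≈ 7.5.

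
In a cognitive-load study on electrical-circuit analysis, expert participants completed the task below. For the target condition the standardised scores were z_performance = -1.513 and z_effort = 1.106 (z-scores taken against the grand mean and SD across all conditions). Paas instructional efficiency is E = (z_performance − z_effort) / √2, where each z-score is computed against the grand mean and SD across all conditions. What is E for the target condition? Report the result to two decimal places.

-1.85

z_P − z_E = -1.513 − 1.106 = -2.6190.
E = -2.6190 / √2 = -2.6190 / 1.41421 = -1.8519 ≈ -1.85.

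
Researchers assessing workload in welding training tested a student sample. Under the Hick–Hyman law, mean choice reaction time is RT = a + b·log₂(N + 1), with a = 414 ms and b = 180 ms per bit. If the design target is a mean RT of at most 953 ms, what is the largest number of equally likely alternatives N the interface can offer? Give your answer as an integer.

6

Set 414 + 180·log₂(N + 1) ≤ 953.
log₂(N + 1) ≤ (953 − 414) / 180 = 2.9944.
N + 1 ≤ 2^2.9944 = 7.9690.
N ≤ 6.9690, so the largest integer N is 6.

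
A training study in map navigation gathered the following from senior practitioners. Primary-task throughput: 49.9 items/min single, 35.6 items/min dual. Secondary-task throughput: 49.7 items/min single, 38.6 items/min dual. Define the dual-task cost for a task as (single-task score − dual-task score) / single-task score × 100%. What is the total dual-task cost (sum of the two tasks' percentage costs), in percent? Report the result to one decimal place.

51.0

Primary cost = (49.9 − 35.6) / 49.9 × 100% = 28.6573%.
Secondary cost = (49.7 − 38.6) / 49.7 × 100% = 22.3340%.
Total = 28.6573% + 22.3340% = 50.9913% ≈ 51.0%.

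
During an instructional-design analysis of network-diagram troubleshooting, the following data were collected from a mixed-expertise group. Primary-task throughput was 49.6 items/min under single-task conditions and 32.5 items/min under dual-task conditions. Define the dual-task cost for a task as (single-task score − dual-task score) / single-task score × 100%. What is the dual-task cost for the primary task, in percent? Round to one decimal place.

34.5

Cost = (49.6 − 32.5) / 49.6 × 100%
     = 17.1000 / 49.6 × 100% = 34.4758%.
≈ 34.5%.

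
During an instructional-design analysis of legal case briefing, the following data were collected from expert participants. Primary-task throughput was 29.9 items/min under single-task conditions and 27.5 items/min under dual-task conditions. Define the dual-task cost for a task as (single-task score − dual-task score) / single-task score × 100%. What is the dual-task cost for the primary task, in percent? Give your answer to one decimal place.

8.0

Cost = (29.9 − 27.5) / 29.9 × 100%
     = 2.4000 / 29.9 × 100% = 8.0268%.
≈ 8.0%.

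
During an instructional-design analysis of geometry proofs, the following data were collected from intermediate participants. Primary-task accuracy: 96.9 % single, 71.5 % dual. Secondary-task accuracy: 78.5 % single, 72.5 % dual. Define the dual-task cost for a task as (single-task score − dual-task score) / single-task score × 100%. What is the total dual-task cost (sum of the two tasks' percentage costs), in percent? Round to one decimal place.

33.9

Primary cost = (96.9 − 71.5) / 96.9 × 100% = 26.2126%.
Secondary cost = (78.5 − 72.5) / 78.5 × 100% = 7.6433%.
Total = 26.2126% + 7.6433% = 33.8559% ≈ 33.9%.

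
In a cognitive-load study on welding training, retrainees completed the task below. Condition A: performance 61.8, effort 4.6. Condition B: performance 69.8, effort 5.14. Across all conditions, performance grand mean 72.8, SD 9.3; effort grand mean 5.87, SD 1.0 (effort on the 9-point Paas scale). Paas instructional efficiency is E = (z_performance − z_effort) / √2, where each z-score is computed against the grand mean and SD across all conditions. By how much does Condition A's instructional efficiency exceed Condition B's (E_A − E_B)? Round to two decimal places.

Condition A: z_P = (61.8 − 72.8)/9.3 = -1.1828; z_E = (4.6 − 5.87)/1.0 = -1.2700; E_A = (-1.1828 − (-1.2700))/√2 = 0.0617.
Condition B: z_P = (69.8 − 72.8)/9.3 = -0.3226; z_E = (5.14 − 5.87)/1.0 = -0.7300; E_B = (-0.3226 − (-0.7300))/√2 = 0.2881.
E_A − E_B = 0.0617 − 0.2881 = -0.2264 ≈ -0.23.

-0.23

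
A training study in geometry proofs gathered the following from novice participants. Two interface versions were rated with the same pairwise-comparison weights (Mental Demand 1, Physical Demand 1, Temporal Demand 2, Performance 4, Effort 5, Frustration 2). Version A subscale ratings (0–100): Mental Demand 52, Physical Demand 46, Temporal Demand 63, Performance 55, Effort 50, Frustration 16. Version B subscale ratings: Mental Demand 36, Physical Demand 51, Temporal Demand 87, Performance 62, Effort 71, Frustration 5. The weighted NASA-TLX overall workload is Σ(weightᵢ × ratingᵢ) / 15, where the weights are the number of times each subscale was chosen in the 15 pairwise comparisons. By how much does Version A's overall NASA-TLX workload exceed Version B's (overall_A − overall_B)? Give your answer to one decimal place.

Version A weighted sum = 1·52 + 1·46 + 2·63 + 4·55 + 5·50 + 2·16 = 52 + 46 + 126 + 220 + 250 + 32 = 726; overall_A = 726/15 = 48.4000.
Version B weighted sum = 1·36 + 1·51 + 2·87 + 4·62 + 5·71 + 2·5 = 36 + 51 + 174 + 248 + 355 + 10 = 874; overall_B = 874/15 = 58.2667.
Difference = 48.4000 − 58.2667 = -9.8667 ≈ -9.9.

-9.9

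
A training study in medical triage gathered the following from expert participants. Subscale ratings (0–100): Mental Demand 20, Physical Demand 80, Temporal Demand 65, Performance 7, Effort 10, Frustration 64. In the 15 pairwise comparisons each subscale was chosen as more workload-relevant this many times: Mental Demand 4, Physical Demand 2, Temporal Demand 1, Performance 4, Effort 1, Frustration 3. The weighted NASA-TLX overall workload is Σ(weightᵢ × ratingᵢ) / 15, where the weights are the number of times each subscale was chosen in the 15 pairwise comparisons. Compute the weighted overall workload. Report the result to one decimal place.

35.7

The tallies are the weights (they sum to 15).
Weighted sum = 4·20 + 2·80 + 1·65 + 4·7 + 1·10 + 3·64
            = 80 + 160 + 65 + 28 + 10 + 192 = 535.
Overall workload = 535 / 15 = 35.6667 ≈ 35.7.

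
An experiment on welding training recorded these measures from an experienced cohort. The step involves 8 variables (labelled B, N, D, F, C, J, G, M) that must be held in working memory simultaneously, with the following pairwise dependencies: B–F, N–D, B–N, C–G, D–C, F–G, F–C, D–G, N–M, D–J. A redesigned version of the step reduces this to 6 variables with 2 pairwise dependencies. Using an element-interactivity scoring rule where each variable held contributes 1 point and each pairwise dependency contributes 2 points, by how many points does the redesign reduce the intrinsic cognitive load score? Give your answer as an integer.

Original: 8 × 1 + 10 × 2 = 8 + 20 = 28.
Redesigned: 6 × 1 + 2 × 2 = 6 + 4 = 10.
Reduction = 28 − 10 = 18.

18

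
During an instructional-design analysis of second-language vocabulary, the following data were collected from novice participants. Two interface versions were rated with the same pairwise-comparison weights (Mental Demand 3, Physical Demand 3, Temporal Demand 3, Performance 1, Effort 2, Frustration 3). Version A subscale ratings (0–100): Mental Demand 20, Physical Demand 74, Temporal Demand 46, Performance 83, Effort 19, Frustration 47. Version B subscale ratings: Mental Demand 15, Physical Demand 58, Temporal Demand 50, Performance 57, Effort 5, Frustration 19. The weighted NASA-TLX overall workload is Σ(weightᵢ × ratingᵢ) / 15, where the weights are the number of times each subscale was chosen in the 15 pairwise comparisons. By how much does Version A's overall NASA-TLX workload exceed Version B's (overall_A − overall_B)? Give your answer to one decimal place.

12.6

Version A weighted sum = 3·20 + 3·74 + 3·46 + 1·83 + 2·19 + 3·47 = 60 + 222 + 138 + 83 + 38 + 141 = 682; overall_A = 682/15 = 45.4667.
Version B weighted sum = 3·15 + 3·58 + 3·50 + 1·57 + 2·5 + 3·19 = 45 + 174 + 150 + 57 + 10 + 57 = 493; overall_B = 493/15 = 32.8667.
Difference = 45.4667 − 32.8667 = 12.6000 ≈ 12.6.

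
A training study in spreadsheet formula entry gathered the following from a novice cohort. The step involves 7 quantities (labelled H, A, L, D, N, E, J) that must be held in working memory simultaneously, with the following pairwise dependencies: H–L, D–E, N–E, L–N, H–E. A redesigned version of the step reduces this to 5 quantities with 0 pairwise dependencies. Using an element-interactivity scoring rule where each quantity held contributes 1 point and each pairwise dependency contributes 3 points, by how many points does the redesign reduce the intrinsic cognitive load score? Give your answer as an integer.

Original: 7 × 1 + 5 × 3 = 7 + 15 = 22.
Redesigned: 5 × 1 + 0 × 3 = 5 + 0 = 5.
Reduction = 22 − 5 = 17.

17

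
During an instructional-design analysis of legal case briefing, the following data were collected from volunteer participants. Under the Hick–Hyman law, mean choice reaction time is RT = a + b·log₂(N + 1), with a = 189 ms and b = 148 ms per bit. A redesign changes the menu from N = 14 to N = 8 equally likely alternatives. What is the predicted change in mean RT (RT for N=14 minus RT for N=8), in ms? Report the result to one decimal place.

RT(14) = 189 + 148·log₂(15) = 189 + 148·3.9069 = 767.2212 ms.
RT(8) = 189 + 148·log₂(9) = 189 + 148·3.1699 = 658.1452 ms.
Difference = 767.2212 − 658.1452 = 109.0760 ≈ 109.1 ms.

109.1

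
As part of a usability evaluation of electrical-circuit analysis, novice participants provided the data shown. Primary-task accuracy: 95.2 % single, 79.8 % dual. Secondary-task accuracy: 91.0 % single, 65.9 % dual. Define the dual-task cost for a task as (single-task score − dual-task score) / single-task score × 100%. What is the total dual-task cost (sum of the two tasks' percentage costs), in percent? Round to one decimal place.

43.8

Primary cost = (95.2 − 79.8) / 95.2 × 100% = 16.1765%.
Secondary cost = (91.0 − 65.9) / 91.0 × 100% = 27.5824%.
Total = 16.1765% + 27.5824% = 43.7589% ≈ 43.8%.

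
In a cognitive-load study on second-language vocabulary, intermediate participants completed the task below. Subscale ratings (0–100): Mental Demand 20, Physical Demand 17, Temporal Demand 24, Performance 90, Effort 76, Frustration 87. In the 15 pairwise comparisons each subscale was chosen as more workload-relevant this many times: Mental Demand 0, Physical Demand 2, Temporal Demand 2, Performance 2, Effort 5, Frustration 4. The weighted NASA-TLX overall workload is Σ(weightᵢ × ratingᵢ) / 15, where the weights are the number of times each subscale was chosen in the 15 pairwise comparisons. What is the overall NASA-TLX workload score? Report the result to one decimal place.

The tallies are the weights (they sum to 15).
Weighted sum = 0·20 + 2·17 + 2·24 + 2·90 + 5·76 + 4·87
            = 0 + 34 + 48 + 180 + 380 + 348 = 990.
Overall workload = 990 / 15 = 66.0000 ≈ 66.0.

66.0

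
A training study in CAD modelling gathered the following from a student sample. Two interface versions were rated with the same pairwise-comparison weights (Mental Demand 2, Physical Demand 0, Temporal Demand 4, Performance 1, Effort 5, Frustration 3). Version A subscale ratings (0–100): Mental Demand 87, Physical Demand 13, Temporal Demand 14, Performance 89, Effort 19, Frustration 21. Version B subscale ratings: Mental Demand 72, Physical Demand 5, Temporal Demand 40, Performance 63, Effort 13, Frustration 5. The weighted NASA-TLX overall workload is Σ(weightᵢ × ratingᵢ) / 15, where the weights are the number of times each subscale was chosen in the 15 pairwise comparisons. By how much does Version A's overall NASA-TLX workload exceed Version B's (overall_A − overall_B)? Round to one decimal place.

2.0

Version A weighted sum = 2·87 + 0·13 + 4·14 + 1·89 + 5·19 + 3·21 = 174 + 0 + 56 + 89 + 95 + 63 = 477; overall_A = 477/15 = 31.8000.
Version B weighted sum = 2·72 + 0·5 + 4·40 + 1·63 + 5·13 + 3·5 = 144 + 0 + 160 + 63 + 65 + 15 = 447; overall_B = 447/15 = 29.8000.
Difference = 31.8000 − 29.8000 = 2.0000 ≈ 2.0.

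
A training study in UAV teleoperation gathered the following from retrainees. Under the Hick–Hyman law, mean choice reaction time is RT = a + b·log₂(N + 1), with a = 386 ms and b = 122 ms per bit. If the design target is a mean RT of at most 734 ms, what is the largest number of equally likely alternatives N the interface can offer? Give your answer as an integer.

6

Set 386 + 122·log₂(N + 1) ≤ 734.
log₂(N + 1) ≤ (734 − 386) / 122 = 2.8525.
N + 1 ≤ 2^2.8525 = 7.2225.
N ≤ 6.2225, so the largest integer N is 6.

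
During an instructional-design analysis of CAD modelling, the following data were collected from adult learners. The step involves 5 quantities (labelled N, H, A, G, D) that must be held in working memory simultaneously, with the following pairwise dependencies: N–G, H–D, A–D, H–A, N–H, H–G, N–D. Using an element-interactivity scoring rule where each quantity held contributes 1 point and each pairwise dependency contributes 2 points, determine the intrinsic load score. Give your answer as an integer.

Count of quantities held simultaneously: 5.
Count of pairwise dependencies listed: 7.
Element contribution: 5 × 1 = 5.
Interaction contribution: 7 × 2 = 14.
Intrinsic load = 5 + 14 = 19.

19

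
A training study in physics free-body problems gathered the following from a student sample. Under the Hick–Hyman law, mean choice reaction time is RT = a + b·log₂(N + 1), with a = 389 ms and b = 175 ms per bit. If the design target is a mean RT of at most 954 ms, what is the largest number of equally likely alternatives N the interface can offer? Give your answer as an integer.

8

Set 389 + 175·log₂(N + 1) ≤ 954.
log₂(N + 1) ≤ (954 − 389) / 175 = 3.2286.
N + 1 ≤ 2^3.2286 = 9.3736.
N ≤ 8.3736, so the largest integer N is 8.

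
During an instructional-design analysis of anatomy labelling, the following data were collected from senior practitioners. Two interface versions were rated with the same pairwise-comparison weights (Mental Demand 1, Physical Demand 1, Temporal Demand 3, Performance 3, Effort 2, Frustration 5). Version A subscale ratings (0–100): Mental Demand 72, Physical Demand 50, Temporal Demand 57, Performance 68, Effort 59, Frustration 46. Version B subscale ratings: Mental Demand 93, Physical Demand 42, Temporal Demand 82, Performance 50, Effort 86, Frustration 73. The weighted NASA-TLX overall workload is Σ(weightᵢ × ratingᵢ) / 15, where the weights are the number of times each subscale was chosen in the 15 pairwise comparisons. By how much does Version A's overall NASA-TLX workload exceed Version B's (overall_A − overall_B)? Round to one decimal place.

-14.9

Version A weighted sum = 1·72 + 1·50 + 3·57 + 3·68 + 2·59 + 5·46 = 72 + 50 + 171 + 204 + 118 + 230 = 845; overall_A = 845/15 = 56.3333.
Version B weighted sum = 1·93 + 1·42 + 3·82 + 3·50 + 2·86 + 5·73 = 93 + 42 + 246 + 150 + 172 + 365 = 1068; overall_B = 1068/15 = 71.2000.
Difference = 56.3333 − 71.2000 = -14.8667 ≈ -14.9.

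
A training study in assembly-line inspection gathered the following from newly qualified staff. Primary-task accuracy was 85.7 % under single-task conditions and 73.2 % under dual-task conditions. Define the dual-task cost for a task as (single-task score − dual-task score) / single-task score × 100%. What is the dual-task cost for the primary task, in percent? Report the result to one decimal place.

Cost = (85.7 − 73.2) / 85.7 × 100%
     = 12.5000 / 85.7 × 100% = 14.5858%.
≈ 14.6%.

14.6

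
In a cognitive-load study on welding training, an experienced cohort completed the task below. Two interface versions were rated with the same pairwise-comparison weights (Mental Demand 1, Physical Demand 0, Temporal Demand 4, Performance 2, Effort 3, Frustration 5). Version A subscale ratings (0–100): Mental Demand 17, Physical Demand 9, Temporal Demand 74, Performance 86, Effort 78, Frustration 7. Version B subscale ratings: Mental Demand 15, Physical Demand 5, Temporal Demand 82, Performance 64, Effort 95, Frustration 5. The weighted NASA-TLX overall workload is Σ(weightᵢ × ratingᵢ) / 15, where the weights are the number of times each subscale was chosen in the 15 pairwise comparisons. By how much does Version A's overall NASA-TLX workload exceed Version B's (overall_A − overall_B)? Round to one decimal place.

Version A weighted sum = 1·17 + 0·9 + 4·74 + 2·86 + 3·78 + 5·7 = 17 + 0 + 296 + 172 + 234 + 35 = 754; overall_A = 754/15 = 50.2667.
Version B weighted sum = 1·15 + 0·5 + 4·82 + 2·64 + 3·95 + 5·5 = 15 + 0 + 328 + 128 + 285 + 25 = 781; overall_B = 781/15 = 52.0667.
Difference = 50.2667 − 52.0667 = -1.8000 ≈ -1.8.

-1.8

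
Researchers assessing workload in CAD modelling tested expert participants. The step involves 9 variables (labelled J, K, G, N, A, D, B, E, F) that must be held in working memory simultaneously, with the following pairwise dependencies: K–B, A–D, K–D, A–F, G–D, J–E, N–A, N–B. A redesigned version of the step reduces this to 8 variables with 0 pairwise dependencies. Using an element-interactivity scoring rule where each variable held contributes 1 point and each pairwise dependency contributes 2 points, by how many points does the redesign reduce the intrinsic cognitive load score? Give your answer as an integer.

17

Original: 9 × 1 + 8 × 2 = 9 + 16 = 25.
Redesigned: 8 × 1 + 0 × 2 = 8 + 0 = 8.
Reduction = 25 − 8 = 17.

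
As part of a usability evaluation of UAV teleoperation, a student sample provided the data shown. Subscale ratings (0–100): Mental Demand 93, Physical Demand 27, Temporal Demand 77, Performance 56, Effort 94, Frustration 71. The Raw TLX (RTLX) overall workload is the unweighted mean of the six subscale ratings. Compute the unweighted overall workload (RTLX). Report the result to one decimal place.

69.7

Sum of ratings = 93 + 27 + 77 + 56 + 94 + 71 = 418.
RTLX = 418 / 6 = 69.6667 ≈ 69.7.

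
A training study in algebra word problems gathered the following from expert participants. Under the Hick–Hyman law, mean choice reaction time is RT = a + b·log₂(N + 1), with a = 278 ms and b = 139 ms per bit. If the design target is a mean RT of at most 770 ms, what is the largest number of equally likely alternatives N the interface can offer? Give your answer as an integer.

Set 278 + 139·log₂(N + 1) ≤ 770.
log₂(N + 1) ≤ (770 − 278) / 139 = 3.5396.
N + 1 ≤ 2^3.5396 = 11.6286.
N ≤ 10.6286, so the largest integer N is 10.

10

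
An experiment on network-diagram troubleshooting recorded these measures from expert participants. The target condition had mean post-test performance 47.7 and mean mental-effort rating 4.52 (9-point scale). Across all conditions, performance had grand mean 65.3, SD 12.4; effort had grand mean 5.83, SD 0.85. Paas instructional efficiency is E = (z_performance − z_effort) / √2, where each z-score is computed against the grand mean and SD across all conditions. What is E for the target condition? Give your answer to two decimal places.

z_performance = (47.7 − 65.3) / 12.4 = -17.6000 / 12.4 = -1.4194.
z_effort = (4.52 − 5.83) / 0.85 = -1.3100 / 0.85 = -1.5412.
z_P − z_E = -1.4194 − (-1.5412) = 0.1218.
E = 0.1218 / √2 = 0.1218 / 1.41421 = 0.0861 ≈ 0.09.

0.09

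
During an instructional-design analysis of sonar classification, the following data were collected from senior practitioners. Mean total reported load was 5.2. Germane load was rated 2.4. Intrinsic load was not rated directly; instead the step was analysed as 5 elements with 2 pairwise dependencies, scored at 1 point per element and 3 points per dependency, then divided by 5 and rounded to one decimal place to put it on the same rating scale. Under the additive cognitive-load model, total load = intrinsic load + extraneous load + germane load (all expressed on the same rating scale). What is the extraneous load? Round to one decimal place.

Intrinsic (element-interactivity): (5 × 1 + 2 × 3) / 5 = 11 / 5 = 2.2000 → 2.2.
extraneous load = total − intrinsic − germane
             = 5.2 − 2.2 − 2.4 = 0.6.

0.6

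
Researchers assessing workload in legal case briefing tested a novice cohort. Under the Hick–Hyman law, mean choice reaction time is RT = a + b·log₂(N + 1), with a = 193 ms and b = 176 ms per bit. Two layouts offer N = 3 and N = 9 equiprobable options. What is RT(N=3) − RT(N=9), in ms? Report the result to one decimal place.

-232.7

RT(3) = 193 + 176·log₂(4) = 193 + 176·2.0000 = 545.0000 ms.
RT(9) = 193 + 176·log₂(10) = 193 + 176·3.3219 = 777.6544 ms.
Difference = 545.0000 − 777.6544 = -232.6544 ≈ -232.7 ms.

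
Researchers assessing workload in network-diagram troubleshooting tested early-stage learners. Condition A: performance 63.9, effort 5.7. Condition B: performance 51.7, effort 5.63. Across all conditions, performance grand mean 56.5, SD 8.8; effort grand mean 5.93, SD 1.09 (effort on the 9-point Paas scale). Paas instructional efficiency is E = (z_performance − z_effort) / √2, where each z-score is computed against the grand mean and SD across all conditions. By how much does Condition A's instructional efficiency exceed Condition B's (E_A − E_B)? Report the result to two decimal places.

Condition A: z_P = (63.9 − 56.5)/8.8 = 0.8409; z_E = (5.7 − 5.93)/1.09 = -0.2110; E_A = (0.8409 − (-0.2110))/√2 = 0.7438.
Condition B: z_P = (51.7 − 56.5)/8.8 = -0.5455; z_E = (5.63 − 5.93)/1.09 = -0.2752; E_B = (-0.5455 − (-0.2752))/√2 = -0.1911.
E_A − E_B = 0.7438 − (-0.1911) = 0.9349 ≈ 0.93.

0.93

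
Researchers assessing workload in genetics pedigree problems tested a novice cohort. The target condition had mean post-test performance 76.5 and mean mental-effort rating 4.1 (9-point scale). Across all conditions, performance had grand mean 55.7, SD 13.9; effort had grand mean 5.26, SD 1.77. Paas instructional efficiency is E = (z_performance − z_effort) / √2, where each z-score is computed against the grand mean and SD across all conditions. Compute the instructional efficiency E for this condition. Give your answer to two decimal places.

z_performance = (76.5 − 55.7) / 13.9 = 20.8000 / 13.9 = 1.4964.
z_effort = (4.1 − 5.26) / 1.77 = -1.1600 / 1.77 = -0.6554.
z_P − z_E = 1.4964 − (-0.6554) = 2.1518.
E = 2.1518 / √2 = 2.1518 / 1.41421 = 1.5216 ≈ 1.52.

1.52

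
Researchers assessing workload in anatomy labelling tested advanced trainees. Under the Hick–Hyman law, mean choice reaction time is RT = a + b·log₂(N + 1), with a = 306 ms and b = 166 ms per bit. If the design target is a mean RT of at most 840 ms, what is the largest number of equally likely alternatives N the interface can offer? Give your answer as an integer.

Set 306 + 166·log₂(N + 1) ≤ 840.
log₂(N + 1) ≤ (840 − 306) / 166 = 3.2169.
N + 1 ≤ 2^3.2169 = 9.2979.
N ≤ 8.2979, so the largest integer N is 8.

8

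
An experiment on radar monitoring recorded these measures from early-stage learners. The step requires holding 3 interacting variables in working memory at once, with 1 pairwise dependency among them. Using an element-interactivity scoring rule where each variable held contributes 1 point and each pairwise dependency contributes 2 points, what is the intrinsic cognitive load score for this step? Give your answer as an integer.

Element contribution: 3 × 1 = 3.
Interaction contribution: 1 × 2 = 2.
Intrinsic load = 3 + 2 = 5.

5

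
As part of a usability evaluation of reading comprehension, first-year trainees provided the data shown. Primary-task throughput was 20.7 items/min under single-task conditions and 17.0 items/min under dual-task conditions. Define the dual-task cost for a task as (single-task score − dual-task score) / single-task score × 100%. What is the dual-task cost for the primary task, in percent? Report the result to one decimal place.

Cost = (20.7 − 17.0) / 20.7 × 100%
     = 3.7000 / 20.7 × 100% = 17.8744%.
≈ 17.9%.

17.9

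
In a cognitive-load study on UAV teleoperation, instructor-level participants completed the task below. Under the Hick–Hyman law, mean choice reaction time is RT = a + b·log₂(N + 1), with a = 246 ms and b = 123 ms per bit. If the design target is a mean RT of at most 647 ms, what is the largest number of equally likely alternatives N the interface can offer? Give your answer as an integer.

8

Set 246 + 123·log₂(N + 1) ≤ 647.
log₂(N + 1) ≤ (647 − 246) / 123 = 3.2602.
N + 1 ≤ 2^3.2602 = 9.5812.
N ≤ 8.5812, so the largest integer N is 8.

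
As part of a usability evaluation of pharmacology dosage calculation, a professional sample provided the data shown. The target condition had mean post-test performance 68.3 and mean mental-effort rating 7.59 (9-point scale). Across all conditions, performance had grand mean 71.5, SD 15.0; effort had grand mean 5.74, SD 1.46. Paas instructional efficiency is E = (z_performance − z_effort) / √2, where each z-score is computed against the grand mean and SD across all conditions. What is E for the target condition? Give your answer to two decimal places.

-1.05

z_performance = (68.3 − 71.5) / 15.0 = -3.2000 / 15.0 = -0.2133.
z_effort = (7.59 − 5.74) / 1.46 = 1.8500 / 1.46 = 1.2671.
z_P − z_E = -0.2133 − 1.2671 = -1.4804.
E = -1.4804 / √2 = -1.4804 / 1.41421 = -1.0468 ≈ -1.05.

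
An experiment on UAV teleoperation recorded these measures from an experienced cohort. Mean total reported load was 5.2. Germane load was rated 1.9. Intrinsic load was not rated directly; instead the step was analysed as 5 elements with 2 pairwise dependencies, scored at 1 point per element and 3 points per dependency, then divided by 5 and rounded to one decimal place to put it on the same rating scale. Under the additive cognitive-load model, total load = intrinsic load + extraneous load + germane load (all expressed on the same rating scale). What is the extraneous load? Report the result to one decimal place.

Intrinsic (element-interactivity): (5 × 1 + 2 × 3) / 5 = 11 / 5 = 2.2000 → 2.2.
extraneous load = total − intrinsic − germane
             = 5.2 − 2.2 − 1.9 = 1.1.

1.1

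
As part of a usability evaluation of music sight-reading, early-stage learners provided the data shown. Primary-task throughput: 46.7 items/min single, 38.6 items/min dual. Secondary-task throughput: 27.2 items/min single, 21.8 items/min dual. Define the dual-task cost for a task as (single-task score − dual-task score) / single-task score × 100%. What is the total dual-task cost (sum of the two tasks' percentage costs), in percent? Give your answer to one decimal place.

37.2

Primary cost = (46.7 − 38.6) / 46.7 × 100% = 17.3448%.
Secondary cost = (27.2 − 21.8) / 27.2 × 100% = 19.8529%.
Total = 17.3448% + 19.8529% = 37.1977% ≈ 37.2%.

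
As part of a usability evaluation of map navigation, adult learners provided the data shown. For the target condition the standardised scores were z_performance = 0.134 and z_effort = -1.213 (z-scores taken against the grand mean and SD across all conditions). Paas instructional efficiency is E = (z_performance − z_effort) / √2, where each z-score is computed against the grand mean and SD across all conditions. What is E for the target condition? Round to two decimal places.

0.95

z_P − z_E = 0.134 − (-1.213) = 1.3470.
E = 1.3470 / √2 = 1.3470 / 1.41421 = 0.9525 ≈ 0.95.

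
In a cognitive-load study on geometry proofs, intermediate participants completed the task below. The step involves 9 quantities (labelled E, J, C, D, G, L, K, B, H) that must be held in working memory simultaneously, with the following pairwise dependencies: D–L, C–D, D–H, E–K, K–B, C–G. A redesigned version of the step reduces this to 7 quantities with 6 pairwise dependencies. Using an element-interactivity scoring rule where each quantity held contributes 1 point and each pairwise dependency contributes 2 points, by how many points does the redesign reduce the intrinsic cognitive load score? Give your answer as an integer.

2

Original: 9 × 1 + 6 × 2 = 9 + 12 = 21.
Redesigned: 7 × 1 + 6 × 2 = 7 + 12 = 19.
Reduction = 21 − 19 = 2.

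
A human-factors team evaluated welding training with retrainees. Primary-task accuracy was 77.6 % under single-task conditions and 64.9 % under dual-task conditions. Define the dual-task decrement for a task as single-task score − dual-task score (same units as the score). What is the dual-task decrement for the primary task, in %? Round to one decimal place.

Decrement = 77.6 − 64.9 = 12.7000 % ≈ 12.7 %.

12.7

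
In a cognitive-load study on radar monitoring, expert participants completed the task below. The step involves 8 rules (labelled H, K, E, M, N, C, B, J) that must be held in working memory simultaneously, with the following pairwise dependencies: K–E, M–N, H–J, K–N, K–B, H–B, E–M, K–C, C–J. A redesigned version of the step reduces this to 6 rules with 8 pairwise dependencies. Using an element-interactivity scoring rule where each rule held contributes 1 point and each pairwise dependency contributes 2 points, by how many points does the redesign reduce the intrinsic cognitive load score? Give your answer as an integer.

Original: 8 × 1 + 9 × 2 = 8 + 18 = 26.
Redesigned: 6 × 1 + 8 × 2 = 6 + 16 = 22.
Reduction = 26 − 22 = 4.

4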